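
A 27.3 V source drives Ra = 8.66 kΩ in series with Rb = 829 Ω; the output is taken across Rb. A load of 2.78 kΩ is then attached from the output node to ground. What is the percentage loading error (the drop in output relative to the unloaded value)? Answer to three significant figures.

21.4 %

Unloaded V = 27.3 × 829/9489 = 2.385 V.
Loaded: Rb‖R_L = 638.6 Ω, giving V = 27.3 × 638.6/9299 = 1.875 V.
Drop = (2.385 − 1.875) / 2.385 = 21.4 %.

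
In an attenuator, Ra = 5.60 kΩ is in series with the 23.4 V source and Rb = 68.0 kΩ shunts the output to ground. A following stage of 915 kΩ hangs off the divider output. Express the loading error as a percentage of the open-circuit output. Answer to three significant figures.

The divider's output (Thévenin) resistance is Ra‖Rb = 5.174 kΩ.
Fractional drop under load = R_th/(R_th + R_L) = 5.174 / (5.174 + 915) = 0.005623.
So the output falls by 0.562 %.

0.562 %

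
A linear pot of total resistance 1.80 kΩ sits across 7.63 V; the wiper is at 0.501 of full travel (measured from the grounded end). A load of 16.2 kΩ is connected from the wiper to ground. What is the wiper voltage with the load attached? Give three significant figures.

The wiper splits the pot into (1−α)R = 898.2 Ω above and αR = 901.8 Ω below.
Lower section ‖ load = 854.2 Ω.
V_wiper = 7.63 × 854.2/(898.2 + 854.2) = 3.72 V.

V ≈ 3.72 V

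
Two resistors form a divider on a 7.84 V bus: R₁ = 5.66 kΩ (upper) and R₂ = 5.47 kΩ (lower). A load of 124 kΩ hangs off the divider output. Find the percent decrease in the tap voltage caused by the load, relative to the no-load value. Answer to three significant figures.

2.19 %

The divider's output (Thévenin) resistance is R₁‖R₂ = 2.782 kΩ.
Fractional drop under load = R_th/(R_th + R_L) = 2.782 / (2.782 + 124) = 0.02194.
So the output falls by 2.19 %.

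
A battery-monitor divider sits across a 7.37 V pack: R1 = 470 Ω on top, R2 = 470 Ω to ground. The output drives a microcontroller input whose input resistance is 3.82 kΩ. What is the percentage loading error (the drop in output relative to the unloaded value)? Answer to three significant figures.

5.80 %

The divider's output (Thévenin) resistance is R1‖R2 = 235.0 Ω.
Fractional drop under load = R_th/(R_th + R_L) = 235.0 / (235.0 + 3820) = 0.05795.
So the output falls by 5.80 %.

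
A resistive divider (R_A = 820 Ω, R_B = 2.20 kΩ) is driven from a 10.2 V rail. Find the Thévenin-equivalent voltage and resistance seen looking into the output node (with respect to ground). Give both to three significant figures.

V_th = 7.43 V, R_th = 597 Ω

V_th is the open-circuit tap voltage: 10.2 × 2200/(820 + 2200) = 7.43 V.
With the supply zeroed, R_A and R_B appear in parallel from the tap: R_th = R_A‖R_B = (820 × 2200)/3020 = 597 Ω.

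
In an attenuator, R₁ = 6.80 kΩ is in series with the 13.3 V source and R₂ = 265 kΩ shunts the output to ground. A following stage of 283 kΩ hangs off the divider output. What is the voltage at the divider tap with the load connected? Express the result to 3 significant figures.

V_out ≈ 12.7 V

The load sits in parallel with R₂: R₂‖R_L = (265 × 283) / (265 + 283) = 136.9 kΩ.
V_out = 13.3 × 136.9 / (6.80 + 136.9) = 13.3 × 136.9/143.7 = 12.7 V.
(Unloaded it would have been 13.0 V.)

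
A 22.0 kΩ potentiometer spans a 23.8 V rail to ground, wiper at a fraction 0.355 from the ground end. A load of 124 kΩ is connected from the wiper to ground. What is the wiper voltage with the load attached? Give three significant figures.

V ≈ 8.12 V

The wiper splits the pot into (1−α)R = 14.19 kΩ above and αR = 7.810 kΩ below.
Lower section ‖ load = 7.347 kΩ.
V_wiper = 23.8 × 7.347/(14.19 + 7.347) = 8.12 V.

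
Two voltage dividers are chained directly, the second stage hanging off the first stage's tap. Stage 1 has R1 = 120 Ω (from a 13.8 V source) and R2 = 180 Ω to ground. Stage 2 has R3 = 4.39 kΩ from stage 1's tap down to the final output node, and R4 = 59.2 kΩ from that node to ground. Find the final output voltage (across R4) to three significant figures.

Stage 2 presents R3+R4 = 63590 Ω as a load on stage 1's tap.
Stage 1's lower leg becomes R2‖(R3+R4) = 179.5 Ω, so V_mid = 13.8 × 179.5/299.5 = 8.271 V.
Stage 2 is itself unloaded: V_out = V_mid × R4/(R3+R4) = 8.271 × 59200/63590 = 7.70 V.

V_out ≈ 7.70 V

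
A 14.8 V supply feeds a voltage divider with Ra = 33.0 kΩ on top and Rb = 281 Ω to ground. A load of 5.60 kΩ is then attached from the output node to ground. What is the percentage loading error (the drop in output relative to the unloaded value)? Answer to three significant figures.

The divider's output (Thévenin) resistance is Ra‖Rb = 278.6 Ω.
Fractional drop under load = R_th/(R_th + R_L) = 278.6 / (278.6 + 5600) = 0.04740.
So the output falls by 4.74 %.

4.74 %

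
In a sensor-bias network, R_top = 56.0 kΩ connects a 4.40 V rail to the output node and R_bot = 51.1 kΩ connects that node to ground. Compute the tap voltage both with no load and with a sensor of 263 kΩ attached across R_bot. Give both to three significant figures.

Open-circuit: V = 4.40 × 51.1/(56.0 + 51.1) = 2.10 V.
With the load, R_bot becomes R_bot‖R_L = 42.79 kΩ, so V = 4.40 × 42.79/98.79 = 1.91 V.

Unloaded: 2.10 V; loaded: 1.91 V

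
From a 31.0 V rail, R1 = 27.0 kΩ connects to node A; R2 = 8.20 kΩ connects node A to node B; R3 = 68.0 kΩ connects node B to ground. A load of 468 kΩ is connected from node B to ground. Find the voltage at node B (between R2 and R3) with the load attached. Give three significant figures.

V ≈ 19.5 V

At node B, R3 is in parallel with the load: R3‖R_L = 59.37 kΩ.
Below node A the resistance is R2 + (R3‖R_L) = 67.57 kΩ, so V_A = 31.0 × 67.57/94.57 = 22.15 V.
Then V_B = V_A × (R3‖R_L)/(R2 + R3‖R_L) = 22.15 × 59.37/67.57 = 19.5 V.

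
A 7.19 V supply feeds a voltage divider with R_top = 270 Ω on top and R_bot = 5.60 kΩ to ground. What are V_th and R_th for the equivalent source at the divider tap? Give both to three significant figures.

V_th = 6.86 V, R_th = 258 Ω

V_th is the open-circuit tap voltage: 7.19 × 5600/(270 + 5600) = 6.86 V.
With the supply zeroed, R_top and R_bot appear in parallel from the tap: R_th = R_top‖R_bot = (270 × 5600)/5870 = 258 Ω.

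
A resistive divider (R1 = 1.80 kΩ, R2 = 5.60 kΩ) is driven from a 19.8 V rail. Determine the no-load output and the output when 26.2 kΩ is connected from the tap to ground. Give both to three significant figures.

Unloaded: 15.0 V; loaded: 14.2 V

Open-circuit: V = 19.8 × 5.60/(1.80 + 5.60) = 15.0 V.
With the load, R2 becomes R2‖R_L = 4.614 kΩ, so V = 19.8 × 4.614/6.414 = 14.2 V.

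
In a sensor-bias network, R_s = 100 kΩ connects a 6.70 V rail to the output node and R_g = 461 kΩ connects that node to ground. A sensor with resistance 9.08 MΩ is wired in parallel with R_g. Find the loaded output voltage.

V_out ≈ 5.46 V

The load sits in parallel with R_g: R_g‖R_L = (461 × 9080) / (461 + 9080) = 438.7 kΩ.
V_out = 6.70 × 438.7 / (100 + 438.7) = 6.70 × 438.7/538.7 = 5.46 V.
(Unloaded it would have been 5.51 V.)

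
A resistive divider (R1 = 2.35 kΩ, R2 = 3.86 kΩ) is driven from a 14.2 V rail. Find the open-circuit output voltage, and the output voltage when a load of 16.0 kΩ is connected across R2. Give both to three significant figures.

Open-circuit: V = 14.2 × 3.86/(2.35 + 3.86) = 8.83 V.
With the load, R2 becomes R2‖R_L = 3.110 kΩ, so V = 14.2 × 3.110/5.460 = 8.09 V.

Unloaded: 8.83 V; loaded: 8.09 V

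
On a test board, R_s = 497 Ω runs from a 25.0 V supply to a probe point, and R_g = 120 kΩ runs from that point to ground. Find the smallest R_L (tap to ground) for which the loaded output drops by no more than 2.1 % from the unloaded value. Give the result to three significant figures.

R_L(min) ≈ 23.1 kΩ

Output resistance R_th = R_s‖R_g = (497 × 120000)/120500 = 495.0 Ω.
The fractional drop is R_th/(R_th + R_L); requiring this ≤ 0.0210 gives R_L ≥ R_th(1/0.0210 − 1) = 495.0 × 46.62 = 23.1 kΩ.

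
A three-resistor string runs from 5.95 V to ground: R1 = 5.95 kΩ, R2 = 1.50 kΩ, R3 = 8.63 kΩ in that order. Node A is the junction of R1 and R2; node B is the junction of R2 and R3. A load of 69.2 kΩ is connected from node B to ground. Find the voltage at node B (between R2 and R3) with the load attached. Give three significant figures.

At node B, R3 is in parallel with the load: R3‖R_L = 7.673 kΩ.
Below node A the resistance is R2 + (R3‖R_L) = 9.173 kΩ, so V_A = 5.95 × 9.173/15.12 = 3.609 V.
Then V_B = V_A × (R3‖R_L)/(R2 + R3‖R_L) = 3.609 × 7.673/9.173 = 3.02 V.

V ≈ 3.02 V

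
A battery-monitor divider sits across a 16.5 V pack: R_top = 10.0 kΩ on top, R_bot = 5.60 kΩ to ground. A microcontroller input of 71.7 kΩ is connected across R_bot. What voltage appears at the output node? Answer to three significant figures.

The load sits in parallel with R_bot: R_bot‖R_L = (5.60 × 71.7) / (5.60 + 71.7) = 5.194 kΩ.
V_out = 16.5 × 5.194 / (10.0 + 5.194) = 16.5 × 5.194/15.19 = 5.64 V.

V_out ≈ 5.64 V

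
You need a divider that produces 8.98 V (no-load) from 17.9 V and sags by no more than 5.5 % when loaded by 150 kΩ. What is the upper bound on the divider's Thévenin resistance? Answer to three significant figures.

R_th ≤ 8.73 kΩ

Loading drop = R_th/(R_th + R_L) ≤ 0.0550, so R_th ≤ R_L · ε/(1−ε) = 150 kΩ × 0.0550/0.9450 = 8.73 kΩ.
(Any R1, R2 with R2/(R1+R2) = 0.502 and R1‖R2 ≤ 8.73 kΩ will meet the spec.)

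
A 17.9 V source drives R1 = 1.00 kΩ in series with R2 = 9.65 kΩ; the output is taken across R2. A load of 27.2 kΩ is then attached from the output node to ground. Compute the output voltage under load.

V_out ≈ 15.7 V

The load sits in parallel with R2: R2‖R_L = (9.65 × 27.2) / (9.65 + 27.2) = 7.123 kΩ.
V_out = 17.9 × 7.123 / (1.00 + 7.123) = 17.9 × 7.123/8.123 = 15.7 V.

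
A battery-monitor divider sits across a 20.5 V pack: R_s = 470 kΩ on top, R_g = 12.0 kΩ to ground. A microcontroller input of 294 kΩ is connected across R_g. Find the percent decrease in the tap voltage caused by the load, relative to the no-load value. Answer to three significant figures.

3.83 %

The divider's output (Thévenin) resistance is R_s‖R_g = 11.70 kΩ.
Fractional drop under load = R_th/(R_th + R_L) = 11.70 / (11.70 + 294) = 0.03828.
So the output falls by 3.83 %.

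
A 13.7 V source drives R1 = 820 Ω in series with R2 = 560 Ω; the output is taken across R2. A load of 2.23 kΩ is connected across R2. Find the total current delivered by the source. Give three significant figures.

R2‖R_L = 447.6 Ω, so the source sees R1 + R2‖R_L = 1268 Ω.
I = 13.7 V / 1268 Ω = 10.8 mA.

I ≈ 10.8 mA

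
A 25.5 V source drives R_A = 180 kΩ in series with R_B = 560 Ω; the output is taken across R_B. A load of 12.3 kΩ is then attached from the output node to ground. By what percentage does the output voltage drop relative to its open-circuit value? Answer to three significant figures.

4.34 %

The divider's output (Thévenin) resistance is R_A‖R_B = 558.3 Ω.
Fractional drop under load = R_th/(R_th + R_L) = 558.3 / (558.3 + 12300) = 0.04342.
So the output falls by 4.34 %.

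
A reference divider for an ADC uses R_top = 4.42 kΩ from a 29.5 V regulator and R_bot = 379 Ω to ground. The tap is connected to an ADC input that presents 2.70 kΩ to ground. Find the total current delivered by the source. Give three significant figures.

I ≈ 6.21 mA

R_bot‖R_L = 332.3 Ω, so the source sees R_top + R_bot‖R_L = 4752 Ω.
I = 29.5 V / 4752 Ω = 6.21 mA.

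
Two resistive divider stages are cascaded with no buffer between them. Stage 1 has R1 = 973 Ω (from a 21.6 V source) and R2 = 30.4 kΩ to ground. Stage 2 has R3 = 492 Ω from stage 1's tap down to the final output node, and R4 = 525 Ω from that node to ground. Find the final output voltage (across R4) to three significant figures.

Stage 2 presents R3+R4 = 1017 Ω as a load on stage 1's tap.
Stage 1's lower leg becomes R2‖(R3+R4) = 984.1 Ω, so V_mid = 21.6 × 984.1/1957 = 10.86 V.
Stage 2 is itself unloaded: V_out = V_mid × R4/(R3+R4) = 10.86 × 525/1017 = 5.61 V.

V_out ≈ 5.61 V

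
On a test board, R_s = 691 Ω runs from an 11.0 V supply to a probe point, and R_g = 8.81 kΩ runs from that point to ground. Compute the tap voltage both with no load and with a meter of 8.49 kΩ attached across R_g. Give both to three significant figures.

Unloaded: 10.2 V; loaded: 9.48 V

Open-circuit: V = 11.0 × 8810/(691 + 8810) = 10.2 V.
With the load, R_g becomes R_g‖R_L = 4324 Ω, so V = 11.0 × 4324/5015 = 9.48 V.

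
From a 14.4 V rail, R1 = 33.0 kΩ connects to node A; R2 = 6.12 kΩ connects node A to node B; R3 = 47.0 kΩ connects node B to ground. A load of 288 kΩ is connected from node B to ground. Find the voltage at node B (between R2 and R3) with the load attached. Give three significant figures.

At node B, R3 is in parallel with the load: R3‖R_L = 40.41 kΩ.
Below node A the resistance is R2 + (R3‖R_L) = 46.53 kΩ, so V_A = 14.4 × 46.53/79.53 = 8.425 V.
Then V_B = V_A × (R3‖R_L)/(R2 + R3‖R_L) = 8.425 × 40.41/46.53 = 7.32 V.

V ≈ 7.32 V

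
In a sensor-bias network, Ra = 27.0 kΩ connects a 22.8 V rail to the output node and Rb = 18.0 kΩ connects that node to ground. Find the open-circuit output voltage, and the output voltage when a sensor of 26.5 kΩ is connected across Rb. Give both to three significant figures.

Unloaded: 9.12 V; loaded: 6.48 V

Open-circuit: V = 22.8 × 18.0/(27.0 + 18.0) = 9.12 V.
With the load, Rb becomes Rb‖R_L = 10.72 kΩ, so V = 22.8 × 10.72/37.72 = 6.48 V.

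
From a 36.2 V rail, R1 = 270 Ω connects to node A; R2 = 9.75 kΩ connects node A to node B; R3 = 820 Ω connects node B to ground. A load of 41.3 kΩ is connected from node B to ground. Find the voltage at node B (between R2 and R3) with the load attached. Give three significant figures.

At node B, R3 is in parallel with the load: R3‖R_L = 804.0 Ω.
Below node A the resistance is R2 + (R3‖R_L) = 10550 Ω, so V_A = 36.2 × 10550/10820 = 35.30 V.
Then V_B = V_A × (R3‖R_L)/(R2 + R3‖R_L) = 35.30 × 804.0/10550 = 2.69 V.

V ≈ 2.69 V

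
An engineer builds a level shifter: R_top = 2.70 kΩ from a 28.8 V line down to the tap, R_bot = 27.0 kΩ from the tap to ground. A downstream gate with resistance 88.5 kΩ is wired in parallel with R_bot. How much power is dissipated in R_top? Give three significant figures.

Total resistance from the source is R_top + (R_bot‖R_L) = 23.39 kΩ, so I = 28.8/23.39 kΩ = 1.231 mA.
P = I²·R_top = (1.231 mA)² × 2.70 kΩ = 4.09 mW.

P ≈ 4.09 mW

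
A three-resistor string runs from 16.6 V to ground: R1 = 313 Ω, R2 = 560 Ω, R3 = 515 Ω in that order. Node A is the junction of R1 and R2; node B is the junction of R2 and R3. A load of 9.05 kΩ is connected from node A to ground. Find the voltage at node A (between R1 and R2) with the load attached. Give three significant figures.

Below node A the series string R2+R3 = 1075 Ω sits in parallel with the 9050 Ω load: 960.9 Ω.
V_A = 16.6 × 960.9/(313 + 960.9) = 12.5 V.

V ≈ 12.5 V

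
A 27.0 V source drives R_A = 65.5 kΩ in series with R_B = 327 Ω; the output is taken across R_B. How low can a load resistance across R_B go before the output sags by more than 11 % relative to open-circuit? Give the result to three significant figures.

Output resistance R_th = R_A‖R_B = (65500 × 327)/65830 = 325.4 Ω.
The fractional drop is R_th/(R_th + R_L); requiring this ≤ 0.110 gives R_L ≥ R_th(1/0.110 − 1) = 325.4 × 8.091 = 2.63 kΩ.

R_L(min) ≈ 2.63 kΩ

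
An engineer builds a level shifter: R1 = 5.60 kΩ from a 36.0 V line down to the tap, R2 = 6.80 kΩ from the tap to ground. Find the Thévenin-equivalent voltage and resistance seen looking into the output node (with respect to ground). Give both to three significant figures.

V_th = 19.7 V, R_th = 3.07 kΩ

V_th is the open-circuit tap voltage: 36.0 × 6.80/(5.60 + 6.80) = 19.7 V.
With the supply zeroed, R1 and R2 appear in parallel from the tap: R_th = R1‖R2 = (5.60 × 6.80)/12.40 = 3.07 kΩ.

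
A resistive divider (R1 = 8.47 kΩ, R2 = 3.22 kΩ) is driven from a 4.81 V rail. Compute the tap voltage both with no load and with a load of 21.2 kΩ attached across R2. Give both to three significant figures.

Open-circuit: V = 4.81 × 3.22/(8.47 + 3.22) = 1.32 V.
With the load, R2 becomes R2‖R_L = 2.795 kΩ, so V = 4.81 × 2.795/11.27 = 1.19 V.

Unloaded: 1.32 V; loaded: 1.19 V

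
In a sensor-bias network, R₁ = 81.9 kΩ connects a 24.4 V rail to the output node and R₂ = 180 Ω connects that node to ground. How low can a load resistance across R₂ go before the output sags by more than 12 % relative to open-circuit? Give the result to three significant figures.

Output resistance R_th = R₁‖R₂ = (81900 × 180)/82080 = 179.6 Ω.
The fractional drop is R_th/(R_th + R_L); requiring this ≤ 0.120 gives R_L ≥ R_th(1/0.120 − 1) = 179.6 × 7.333 = 1.32 kΩ.

R_L(min) ≈ 1.32 kΩ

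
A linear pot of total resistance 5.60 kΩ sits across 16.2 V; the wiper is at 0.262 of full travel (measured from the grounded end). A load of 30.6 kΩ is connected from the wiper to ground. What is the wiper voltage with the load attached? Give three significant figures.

The wiper splits the pot into (1−α)R = 4.133 kΩ above and αR = 1.467 kΩ below.
Lower section ‖ load = 1.400 kΩ.
V_wiper = 16.2 × 1.400/(4.133 + 1.400) = 4.10 V.

V ≈ 4.10 V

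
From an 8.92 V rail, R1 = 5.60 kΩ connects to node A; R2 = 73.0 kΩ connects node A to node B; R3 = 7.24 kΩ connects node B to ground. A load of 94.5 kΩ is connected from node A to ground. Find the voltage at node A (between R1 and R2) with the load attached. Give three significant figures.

V ≈ 7.90 V

Below node A the series string R2+R3 = 80.24 kΩ sits in parallel with the 94.5 kΩ load: 43.39 kΩ.
V_A = 8.92 × 43.39/(5.60 + 43.39) = 7.90 V.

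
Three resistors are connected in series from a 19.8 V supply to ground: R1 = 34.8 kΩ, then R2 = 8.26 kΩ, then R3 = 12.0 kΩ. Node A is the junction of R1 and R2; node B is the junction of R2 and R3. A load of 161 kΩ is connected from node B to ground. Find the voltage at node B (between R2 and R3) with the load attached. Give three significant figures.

At node B, R3 is in parallel with the load: R3‖R_L = 11.17 kΩ.
Below node A the resistance is R2 + (R3‖R_L) = 19.43 kΩ, so V_A = 19.8 × 19.43/54.23 = 7.094 V.
Then V_B = V_A × (R3‖R_L)/(R2 + R3‖R_L) = 7.094 × 11.17/19.43 = 4.08 V.

V ≈ 4.08 V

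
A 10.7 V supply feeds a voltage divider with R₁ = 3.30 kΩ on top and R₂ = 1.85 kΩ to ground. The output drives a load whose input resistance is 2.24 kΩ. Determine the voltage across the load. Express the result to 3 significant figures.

V_out ≈ 2.51 V

The load sits in parallel with R₂: R₂‖R_L = (1.85 × 2.24) / (1.85 + 2.24) = 1.013 kΩ.
V_out = 10.7 × 1.013 / (3.30 + 1.013) = 10.7 × 1.013/4.313 = 2.51 V.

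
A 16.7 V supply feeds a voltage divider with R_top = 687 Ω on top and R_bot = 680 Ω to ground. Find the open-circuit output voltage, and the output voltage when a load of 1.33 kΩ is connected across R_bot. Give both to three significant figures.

Open-circuit: V = 16.7 × 680/(687 + 680) = 8.31 V.
With the load, R_bot becomes R_bot‖R_L = 450.0 Ω, so V = 16.7 × 450.0/1137 = 6.61 V.

Unloaded: 8.31 V; loaded: 6.61 V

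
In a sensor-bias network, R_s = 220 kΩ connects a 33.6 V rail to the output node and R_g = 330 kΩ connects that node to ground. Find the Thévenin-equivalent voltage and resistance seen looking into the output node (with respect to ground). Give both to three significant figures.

V_th is the open-circuit tap voltage: 33.6 × 330/(220 + 330) = 20.2 V.
With the supply zeroed, R_s and R_g appear in parallel from the tap: R_th = R_s‖R_g = (220 × 330)/550.0 = 132 kΩ.

V_th = 20.2 V, R_th = 132 kΩ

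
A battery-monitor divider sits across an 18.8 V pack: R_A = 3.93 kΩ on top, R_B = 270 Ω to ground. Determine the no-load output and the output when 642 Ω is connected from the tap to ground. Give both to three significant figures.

Open-circuit: V = 18.8 × 270/(3930 + 270) = 1.21 V.
With the load, R_B becomes R_B‖R_L = 190.1 Ω, so V = 18.8 × 190.1/4120 = 0.867 V.

Unloaded: 1.21 V; loaded: 0.867 V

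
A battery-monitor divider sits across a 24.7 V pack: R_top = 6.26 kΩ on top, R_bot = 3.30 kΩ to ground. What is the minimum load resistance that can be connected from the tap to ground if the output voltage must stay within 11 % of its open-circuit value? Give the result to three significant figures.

R_L(min) ≈ 17.5 kΩ

Output resistance R_th = R_top‖R_bot = (6.26 × 3.30)/9.560 = 2.161 kΩ.
The fractional drop is R_th/(R_th + R_L); requiring this ≤ 0.110 gives R_L ≥ R_th(1/0.110 − 1) = 2.161 × 8.091 = 17.5 kΩ.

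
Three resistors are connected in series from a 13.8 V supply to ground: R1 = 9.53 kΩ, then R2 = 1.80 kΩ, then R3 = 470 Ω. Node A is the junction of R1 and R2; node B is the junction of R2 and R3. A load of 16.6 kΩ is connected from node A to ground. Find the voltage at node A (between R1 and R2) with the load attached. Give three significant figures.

Below node A the series string R2+R3 = 2270 Ω sits in parallel with the 16600 Ω load: 1997 Ω.
V_A = 13.8 × 1997/(9530 + 1997) = 2.39 V.

V ≈ 2.39 V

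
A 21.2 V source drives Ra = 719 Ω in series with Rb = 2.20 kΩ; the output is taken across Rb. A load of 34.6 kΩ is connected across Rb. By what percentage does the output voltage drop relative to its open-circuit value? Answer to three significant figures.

1.54 %

The divider's output (Thévenin) resistance is Ra‖Rb = 541.9 Ω.
Fractional drop under load = R_th/(R_th + R_L) = 541.9 / (541.9 + 34600) = 0.01542.
So the output falls by 1.54 %.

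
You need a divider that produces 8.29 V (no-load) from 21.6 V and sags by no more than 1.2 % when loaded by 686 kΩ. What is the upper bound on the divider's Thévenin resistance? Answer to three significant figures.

Loading drop = R_th/(R_th + R_L) ≤ 0.0120, so R_th ≤ R_L · ε/(1−ε) = 686 kΩ × 0.0120/0.9880 = 8.33 kΩ.
(Any R1, R2 with R2/(R1+R2) = 0.384 and R1‖R2 ≤ 8.33 kΩ will meet the spec.)

R_th ≤ 8.33 kΩ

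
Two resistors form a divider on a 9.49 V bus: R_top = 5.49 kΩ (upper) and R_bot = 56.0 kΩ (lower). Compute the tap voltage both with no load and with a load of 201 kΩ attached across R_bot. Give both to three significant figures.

Open-circuit: V = 9.49 × 56.0/(5.49 + 56.0) = 8.64 V.
With the load, R_bot becomes R_bot‖R_L = 43.80 kΩ, so V = 9.49 × 43.80/49.29 = 8.43 V.

Unloaded: 8.64 V; loaded: 8.43 V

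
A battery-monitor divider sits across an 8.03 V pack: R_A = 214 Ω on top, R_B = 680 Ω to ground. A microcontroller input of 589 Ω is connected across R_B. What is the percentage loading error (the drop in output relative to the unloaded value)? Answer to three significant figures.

21.7 %

Unloaded V = 8.03 × 680/894.0 = 6.108 V.
Loaded: R_B‖R_L = 315.6 Ω, giving V = 8.03 × 315.6/529.6 = 4.785 V.
Drop = (6.108 − 4.785) / 6.108 = 21.7 %.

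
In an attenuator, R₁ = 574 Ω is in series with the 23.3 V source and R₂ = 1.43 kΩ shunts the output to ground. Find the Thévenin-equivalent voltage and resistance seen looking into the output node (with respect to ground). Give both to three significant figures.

V_th = 16.6 V, R_th = 410 Ω

V_th is the open-circuit tap voltage: 23.3 × 1430/(574 + 1430) = 16.6 V.
With the supply zeroed, R₁ and R₂ appear in parallel from the tap: R_th = R₁‖R₂ = (574 × 1430)/2004 = 410 Ω.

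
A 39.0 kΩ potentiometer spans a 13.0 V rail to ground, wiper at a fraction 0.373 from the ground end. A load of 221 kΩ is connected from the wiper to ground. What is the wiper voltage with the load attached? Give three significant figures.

The wiper splits the pot into (1−α)R = 24.45 kΩ above and αR = 14.55 kΩ below.
Lower section ‖ load = 13.65 kΩ.
V_wiper = 13.0 × 13.65/(24.45 + 13.65) = 4.66 V.

V ≈ 4.66 V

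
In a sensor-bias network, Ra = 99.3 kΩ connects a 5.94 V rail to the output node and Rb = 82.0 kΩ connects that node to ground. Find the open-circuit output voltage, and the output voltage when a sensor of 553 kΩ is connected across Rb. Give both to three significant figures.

Open-circuit: V = 5.94 × 82.0/(99.3 + 82.0) = 2.69 V.
With the load, Rb becomes Rb‖R_L = 71.41 kΩ, so V = 5.94 × 71.41/170.7 = 2.48 V.

Unloaded: 2.69 V; loaded: 2.48 V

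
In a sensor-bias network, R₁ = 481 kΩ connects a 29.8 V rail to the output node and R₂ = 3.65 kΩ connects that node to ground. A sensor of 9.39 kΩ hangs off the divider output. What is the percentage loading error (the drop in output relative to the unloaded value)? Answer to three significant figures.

The divider's output (Thévenin) resistance is R₁‖R₂ = 3.623 kΩ.
Fractional drop under load = R_th/(R_th + R_L) = 3.623 / (3.623 + 9.39) = 0.2784.
So the output falls by 27.8 %.

27.8 %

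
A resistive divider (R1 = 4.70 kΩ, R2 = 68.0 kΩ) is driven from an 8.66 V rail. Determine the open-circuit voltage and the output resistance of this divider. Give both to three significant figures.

V_th = 8.10 V, R_th = 4.40 kΩ

V_th is the open-circuit tap voltage: 8.66 × 68.0/(4.70 + 68.0) = 8.10 V.
With the supply zeroed, R1 and R2 appear in parallel from the tap: R_th = R1‖R2 = (4.70 × 68.0)/72.70 = 4.40 kΩ.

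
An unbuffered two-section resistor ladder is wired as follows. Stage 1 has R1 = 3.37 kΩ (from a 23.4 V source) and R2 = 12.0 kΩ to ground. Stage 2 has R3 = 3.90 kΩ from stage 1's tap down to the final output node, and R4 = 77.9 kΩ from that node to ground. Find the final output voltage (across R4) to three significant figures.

V_out ≈ 16.9 V

Stage 2 presents R3+R4 = 81.80 kΩ as a load on stage 1's tap.
Stage 1's lower leg becomes R2‖(R3+R4) = 10.46 kΩ, so V_mid = 23.4 × 10.46/13.83 = 17.70 V.
Stage 2 is itself unloaded: V_out = V_mid × R4/(R3+R4) = 17.70 × 77.9/81.80 = 16.9 V.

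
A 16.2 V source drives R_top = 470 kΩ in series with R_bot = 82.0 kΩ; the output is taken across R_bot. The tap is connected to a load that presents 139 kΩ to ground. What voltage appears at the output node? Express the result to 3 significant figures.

The load sits in parallel with R_bot: R_bot‖R_L = (82.0 × 139) / (82.0 + 139) = 51.57 kΩ.
V_out = 16.2 × 51.57 / (470 + 51.57) = 16.2 × 51.57/521.6 = 1.60 V.

V_out ≈ 1.60 V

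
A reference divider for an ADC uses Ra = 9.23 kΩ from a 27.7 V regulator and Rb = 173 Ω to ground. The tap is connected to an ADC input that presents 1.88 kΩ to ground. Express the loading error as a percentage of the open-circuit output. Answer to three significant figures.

Unloaded V = 27.7 × 173/9403 = 0.50964 V.
Loaded: Rb‖R_L = 158.4 Ω, giving V = 27.7 × 158.4/9388 = 0.46741 V.
Drop = (0.50964 − 0.46741) / 0.50964 = 8.28 %.

8.28 %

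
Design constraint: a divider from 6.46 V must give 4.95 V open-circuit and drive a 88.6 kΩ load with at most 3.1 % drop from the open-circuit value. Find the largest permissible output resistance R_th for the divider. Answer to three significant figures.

R_th ≤ 2.83 kΩ

Loading drop = R_th/(R_th + R_L) ≤ 0.0310, so R_th ≤ R_L · ε/(1−ε) = 88.6 kΩ × 0.0310/0.9690 = 2.83 kΩ.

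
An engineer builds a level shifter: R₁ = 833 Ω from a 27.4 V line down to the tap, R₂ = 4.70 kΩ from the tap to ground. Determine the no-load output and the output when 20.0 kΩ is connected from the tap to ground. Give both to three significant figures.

Open-circuit: V = 27.4 × 4700/(833 + 4700) = 23.3 V.
With the load, R₂ becomes R₂‖R_L = 3806 Ω, so V = 27.4 × 3806/4639 = 22.5 V.

Unloaded: 23.3 V; loaded: 22.5 V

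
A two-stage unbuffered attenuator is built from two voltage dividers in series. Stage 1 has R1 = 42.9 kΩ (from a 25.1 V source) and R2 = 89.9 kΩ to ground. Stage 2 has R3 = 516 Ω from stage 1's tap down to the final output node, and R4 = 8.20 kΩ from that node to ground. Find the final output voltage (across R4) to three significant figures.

V_out ≈ 3.69 V

Stage 2 presents R3+R4 = 8716 Ω as a load on stage 1's tap.
Stage 1's lower leg becomes R2‖(R3+R4) = 7946 Ω, so V_mid = 25.1 × 7946/50850 = 3.922 V.
Stage 2 is itself unloaded: V_out = V_mid × R4/(R3+R4) = 3.922 × 8200/8716 = 3.69 V.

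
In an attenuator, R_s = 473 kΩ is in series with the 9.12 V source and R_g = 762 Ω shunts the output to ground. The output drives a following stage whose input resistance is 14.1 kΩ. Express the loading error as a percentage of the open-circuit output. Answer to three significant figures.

The divider's output (Thévenin) resistance is R_s‖R_g = 760.8 Ω.
Fractional drop under load = R_th/(R_th + R_L) = 760.8 / (760.8 + 14100) = 0.05119.
So the output falls by 5.12 %.

5.12 %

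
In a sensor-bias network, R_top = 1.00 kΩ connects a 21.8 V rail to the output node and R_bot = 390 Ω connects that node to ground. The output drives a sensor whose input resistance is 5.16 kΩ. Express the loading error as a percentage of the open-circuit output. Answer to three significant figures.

The divider's output (Thévenin) resistance is R_top‖R_bot = 280.6 Ω.
Fractional drop under load = R_th/(R_th + R_L) = 280.6 / (280.6 + 5160) = 0.05157.
So the output falls by 5.16 %.

5.16 %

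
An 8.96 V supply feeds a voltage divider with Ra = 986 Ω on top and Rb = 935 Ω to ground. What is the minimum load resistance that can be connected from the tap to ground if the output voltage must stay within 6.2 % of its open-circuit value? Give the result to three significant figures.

Output resistance R_th = Ra‖Rb = (986 × 935)/1921 = 479.9 Ω.
The fractional drop is R_th/(R_th + R_L); requiring this ≤ 0.0620 gives R_L ≥ R_th(1/0.0620 − 1) = 479.9 × 15.13 = 7.26 kΩ.

R_L(min) ≈ 7.26 kΩ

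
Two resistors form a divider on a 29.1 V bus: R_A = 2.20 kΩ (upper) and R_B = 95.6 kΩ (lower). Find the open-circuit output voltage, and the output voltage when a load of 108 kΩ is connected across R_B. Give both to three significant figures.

Open-circuit: V = 29.1 × 95.6/(2.20 + 95.6) = 28.4 V.
With the load, R_B becomes R_B‖R_L = 50.71 kΩ, so V = 29.1 × 50.71/52.91 = 27.9 V.

Unloaded: 28.4 V; loaded: 27.9 V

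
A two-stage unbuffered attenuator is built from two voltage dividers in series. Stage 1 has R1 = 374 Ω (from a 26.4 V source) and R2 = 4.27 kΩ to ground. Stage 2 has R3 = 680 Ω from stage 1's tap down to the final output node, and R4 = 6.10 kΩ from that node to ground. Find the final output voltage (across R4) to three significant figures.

V_out ≈ 20.8 V

Stage 2 presents R3+R4 = 6780 Ω as a load on stage 1's tap.
Stage 1's lower leg becomes R2‖(R3+R4) = 2620 Ω, so V_mid = 26.4 × 2620/2994 = 23.10 V.
Stage 2 is itself unloaded: V_out = V_mid × R4/(R3+R4) = 23.10 × 6100/6780 = 20.8 V.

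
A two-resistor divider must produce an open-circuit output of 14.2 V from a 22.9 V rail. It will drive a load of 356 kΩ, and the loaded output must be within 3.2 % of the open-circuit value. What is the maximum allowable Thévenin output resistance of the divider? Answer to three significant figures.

Loading drop = R_th/(R_th + R_L) ≤ 0.0320, so R_th ≤ R_L · ε/(1−ε) = 356 kΩ × 0.0320/0.9680 = 11.8 kΩ.

R_th ≤ 11.8 kΩ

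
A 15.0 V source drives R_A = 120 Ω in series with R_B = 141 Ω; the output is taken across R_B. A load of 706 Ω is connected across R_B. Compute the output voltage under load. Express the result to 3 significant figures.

The load sits in parallel with R_B: R_B‖R_L = (141 × 706) / (141 + 706) = 117.5 Ω.
V_out = 15.0 × 117.5 / (120 + 117.5) = 15.0 × 117.5/237.5 = 7.42 V.

V_out ≈ 7.42 V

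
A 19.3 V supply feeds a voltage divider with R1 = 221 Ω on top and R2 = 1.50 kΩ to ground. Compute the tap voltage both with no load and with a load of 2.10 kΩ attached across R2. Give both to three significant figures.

Unloaded: 16.8 V; loaded: 15.4 V

Open-circuit: V = 19.3 × 1500/(221 + 1500) = 16.8 V.
With the load, R2 becomes R2‖R_L = 875.0 Ω, so V = 19.3 × 875.0/1096 = 15.4 V.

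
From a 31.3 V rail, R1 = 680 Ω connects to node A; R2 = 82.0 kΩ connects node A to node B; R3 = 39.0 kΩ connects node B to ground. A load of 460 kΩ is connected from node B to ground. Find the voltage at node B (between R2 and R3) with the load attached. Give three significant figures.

At node B, R3 is in parallel with the load: R3‖R_L = 35950 Ω.
Below node A the resistance is R2 + (R3‖R_L) = 118000 Ω, so V_A = 31.3 × 118000/118600 = 31.12 V.
Then V_B = V_A × (R3‖R_L)/(R2 + R3‖R_L) = 31.12 × 35950/118000 = 9.49 V.

V ≈ 9.49 V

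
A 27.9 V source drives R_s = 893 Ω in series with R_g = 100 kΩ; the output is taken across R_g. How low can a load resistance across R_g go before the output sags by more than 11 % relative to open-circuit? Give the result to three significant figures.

R_L(min) ≈ 7.16 kΩ

Output resistance R_th = R_s‖R_g = (893 × 100000)/100900 = 885.1 Ω.
The fractional drop is R_th/(R_th + R_L); requiring this ≤ 0.110 gives R_L ≥ R_th(1/0.110 − 1) = 885.1 × 8.091 = 7.16 kΩ.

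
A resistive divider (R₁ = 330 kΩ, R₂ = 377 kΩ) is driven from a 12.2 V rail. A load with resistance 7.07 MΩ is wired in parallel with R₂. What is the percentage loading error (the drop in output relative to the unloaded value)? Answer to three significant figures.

2.43 %

The divider's output (Thévenin) resistance is R₁‖R₂ = 176.0 kΩ.
Fractional drop under load = R_th/(R_th + R_L) = 176.0 / (176.0 + 7070) = 0.02429.
So the output falls by 2.43 %.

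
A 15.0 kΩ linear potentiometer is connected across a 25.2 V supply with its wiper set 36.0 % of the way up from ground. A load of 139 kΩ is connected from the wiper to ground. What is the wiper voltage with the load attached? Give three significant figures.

V ≈ 8.85 V

The wiper splits the pot into (1−α)R = 9.600 kΩ above and αR = 5.400 kΩ below.
Lower section ‖ load = 5.198 kΩ.
V_wiper = 25.2 × 5.198/(9.600 + 5.198) = 8.85 V.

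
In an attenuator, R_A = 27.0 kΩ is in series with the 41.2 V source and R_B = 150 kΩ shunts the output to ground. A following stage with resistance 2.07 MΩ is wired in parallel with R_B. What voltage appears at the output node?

The load sits in parallel with R_B: R_B‖R_L = (150 × 2070) / (150 + 2070) = 139.9 kΩ.
V_out = 41.2 × 139.9 / (27.0 + 139.9) = 41.2 × 139.9/166.9 = 34.5 V.

V_out ≈ 34.5 V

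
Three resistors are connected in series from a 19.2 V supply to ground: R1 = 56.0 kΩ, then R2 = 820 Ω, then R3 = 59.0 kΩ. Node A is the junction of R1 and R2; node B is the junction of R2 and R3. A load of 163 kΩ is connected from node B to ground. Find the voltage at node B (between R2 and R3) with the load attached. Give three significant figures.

At node B, R3 is in parallel with the load: R3‖R_L = 43320 Ω.
Below node A the resistance is R2 + (R3‖R_L) = 44140 Ω, so V_A = 19.2 × 44140/100100 = 8.463 V.
Then V_B = V_A × (R3‖R_L)/(R2 + R3‖R_L) = 8.463 × 43320/44140 = 8.31 V.

V ≈ 8.31 V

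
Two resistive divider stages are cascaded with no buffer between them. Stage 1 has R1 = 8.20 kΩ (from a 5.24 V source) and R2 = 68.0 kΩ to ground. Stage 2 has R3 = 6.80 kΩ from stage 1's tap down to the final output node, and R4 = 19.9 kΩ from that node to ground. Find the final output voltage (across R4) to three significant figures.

V_out ≈ 2.74 V

Stage 2 presents R3+R4 = 26.70 kΩ as a load on stage 1's tap.
Stage 1's lower leg becomes R2‖(R3+R4) = 19.17 kΩ, so V_mid = 5.24 × 19.17/27.37 = 3.670 V.
Stage 2 is itself unloaded: V_out = V_mid × R4/(R3+R4) = 3.670 × 19.9/26.70 = 2.74 V.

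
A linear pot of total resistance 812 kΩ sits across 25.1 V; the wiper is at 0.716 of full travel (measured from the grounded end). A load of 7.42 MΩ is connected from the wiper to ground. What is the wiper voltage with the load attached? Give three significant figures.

V ≈ 17.6 V

The wiper splits the pot into (1−α)R = 230.6 kΩ above and αR = 581.4 kΩ below.
Lower section ‖ load = 539.1 kΩ.
V_wiper = 25.1 × 539.1/(230.6 + 539.1) = 17.6 V.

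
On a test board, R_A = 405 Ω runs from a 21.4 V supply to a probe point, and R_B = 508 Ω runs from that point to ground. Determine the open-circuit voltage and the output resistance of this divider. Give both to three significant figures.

V_th = 11.9 V, R_th = 225 Ω

V_th is the open-circuit tap voltage: 21.4 × 508/(405 + 508) = 11.9 V.
With the supply zeroed, R_A and R_B appear in parallel from the tap: R_th = R_A‖R_B = (405 × 508)/913.0 = 225 Ω.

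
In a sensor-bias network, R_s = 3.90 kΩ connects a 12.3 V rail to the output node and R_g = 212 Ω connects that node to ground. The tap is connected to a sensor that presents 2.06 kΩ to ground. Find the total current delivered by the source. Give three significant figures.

R_g‖R_L = 192.2 Ω, so the source sees R_s + R_g‖R_L = 4092 Ω.
I = 12.3 V / 4092 Ω = 3.01 mA.

I ≈ 3.01 mA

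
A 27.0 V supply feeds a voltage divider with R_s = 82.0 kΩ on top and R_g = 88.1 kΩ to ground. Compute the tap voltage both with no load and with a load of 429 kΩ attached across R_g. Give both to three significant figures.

Open-circuit: V = 27.0 × 88.1/(82.0 + 88.1) = 14.0 V.
With the load, R_g becomes R_g‖R_L = 73.09 kΩ, so V = 27.0 × 73.09/155.1 = 12.7 V.

Unloaded: 14.0 V; loaded: 12.7 V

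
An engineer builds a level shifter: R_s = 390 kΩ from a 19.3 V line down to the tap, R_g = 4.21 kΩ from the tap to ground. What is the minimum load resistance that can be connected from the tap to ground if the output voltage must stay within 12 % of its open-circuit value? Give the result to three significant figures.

Output resistance R_th = R_s‖R_g = (390 × 4.21)/394.2 = 4.165 kΩ.
The fractional drop is R_th/(R_th + R_L); requiring this ≤ 0.120 gives R_L ≥ R_th(1/0.120 − 1) = 4.165 × 7.333 = 30.5 kΩ.

R_L(min) ≈ 30.5 kΩ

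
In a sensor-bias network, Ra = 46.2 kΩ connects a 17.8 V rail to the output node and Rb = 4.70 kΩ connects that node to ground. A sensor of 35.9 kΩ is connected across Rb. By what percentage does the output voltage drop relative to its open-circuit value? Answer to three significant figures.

10.6 %

The divider's output (Thévenin) resistance is Ra‖Rb = 4.266 kΩ.
Fractional drop under load = R_th/(R_th + R_L) = 4.266 / (4.266 + 35.9) = 0.1062.
So the output falls by 10.6 %.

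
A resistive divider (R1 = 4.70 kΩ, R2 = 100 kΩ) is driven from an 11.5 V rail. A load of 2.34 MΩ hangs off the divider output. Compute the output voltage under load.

The load sits in parallel with R2: R2‖R_L = (100 × 2340) / (100 + 2340) = 95.90 kΩ.
V_out = 11.5 × 95.90 / (4.70 + 95.90) = 11.5 × 95.90/100.6 = 11.0 V.
(Unloaded it would have been 11.0 V.)

V_out ≈ 11.0 V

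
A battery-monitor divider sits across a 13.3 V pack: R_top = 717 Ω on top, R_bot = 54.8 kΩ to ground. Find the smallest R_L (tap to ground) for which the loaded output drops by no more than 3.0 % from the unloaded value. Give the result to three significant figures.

R_L(min) ≈ 22.9 kΩ

Output resistance R_th = R_top‖R_bot = (717 × 54800)/55520 = 707.7 Ω.
The fractional drop is R_th/(R_th + R_L); requiring this ≤ 0.0300 gives R_L ≥ R_th(1/0.0300 − 1) = 707.7 × 32.33 = 22.9 kΩ.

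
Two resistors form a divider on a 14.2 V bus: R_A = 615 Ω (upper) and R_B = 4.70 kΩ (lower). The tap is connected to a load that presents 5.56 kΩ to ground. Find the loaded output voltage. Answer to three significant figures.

The load sits in parallel with R_B: R_B‖R_L = (4700 × 5560) / (4700 + 5560) = 2547 Ω.
V_out = 14.2 × 2547 / (615 + 2547) = 14.2 × 2547/3162 = 11.4 V.
(Unloaded it would have been 12.6 V.)

V_out ≈ 11.4 V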